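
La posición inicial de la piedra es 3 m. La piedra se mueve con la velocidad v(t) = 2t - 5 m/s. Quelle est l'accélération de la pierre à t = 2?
Nous devons dériver notre équation de la vitesse v(t) = 2·t - 5 1 fois. En dérivant la vitesse, nous obtenons l'accélération: a(t) = 2. Nous avons l'accélération a(t) = 2. En substituant t = 2: a(2) = 2.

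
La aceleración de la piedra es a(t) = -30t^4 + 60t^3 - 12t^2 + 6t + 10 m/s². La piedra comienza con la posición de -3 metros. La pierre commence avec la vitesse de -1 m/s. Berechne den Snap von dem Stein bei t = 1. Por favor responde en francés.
Pour résoudre ceci, nous devons prendre 2 dérivées de notre équation de l'accélération a(t) = -30·t^4 + 60·t^3 - 12·t^2 + 6·t + 10. En prenant d/dt de a(t), nous trouvons j(t) = -120·t^3 + 180·t^2 - 24·t + 6. La dérivée du jerk donne le snap: s(t) = -360·t^2 + 360·t - 24. Nous avons le snap s(t) = -360·t^2 + 360·t - 24. En substituant t = 1: s(1) = -24.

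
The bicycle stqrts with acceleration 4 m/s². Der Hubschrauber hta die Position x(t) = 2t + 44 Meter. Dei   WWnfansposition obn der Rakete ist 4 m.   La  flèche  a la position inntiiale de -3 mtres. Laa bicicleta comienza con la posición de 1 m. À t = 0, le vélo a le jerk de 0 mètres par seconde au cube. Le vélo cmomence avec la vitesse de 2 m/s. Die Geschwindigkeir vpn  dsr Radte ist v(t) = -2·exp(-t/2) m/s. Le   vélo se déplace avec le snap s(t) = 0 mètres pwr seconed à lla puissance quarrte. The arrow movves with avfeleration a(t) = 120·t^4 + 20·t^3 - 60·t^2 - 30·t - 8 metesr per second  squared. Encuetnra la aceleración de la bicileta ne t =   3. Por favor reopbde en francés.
Pour résoudre ceci, nous devons prendre 2 intégrales de notre équation du snap s(t) = 0. En intégrant le snap et en utilisant la condition initiale j(0) = 0, nous obtenons j(t) = 0. En prenant ∫j(t)dt et en appliquant a(0) = 4, nous trouvons a(t) = 4. De l'équation de l'accélération a(t) = 4, nous substituons t = 3 pour obtenir a = 4.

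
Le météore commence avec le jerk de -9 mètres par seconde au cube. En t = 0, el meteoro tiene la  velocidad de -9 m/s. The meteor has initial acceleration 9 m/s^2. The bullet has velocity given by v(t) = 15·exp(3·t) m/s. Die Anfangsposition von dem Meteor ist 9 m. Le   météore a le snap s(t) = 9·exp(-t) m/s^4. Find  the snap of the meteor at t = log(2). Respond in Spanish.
De la ecuación del snap s(t) = 9·exp(-t), sustituimos t = log(2) para obtener s = 9/2.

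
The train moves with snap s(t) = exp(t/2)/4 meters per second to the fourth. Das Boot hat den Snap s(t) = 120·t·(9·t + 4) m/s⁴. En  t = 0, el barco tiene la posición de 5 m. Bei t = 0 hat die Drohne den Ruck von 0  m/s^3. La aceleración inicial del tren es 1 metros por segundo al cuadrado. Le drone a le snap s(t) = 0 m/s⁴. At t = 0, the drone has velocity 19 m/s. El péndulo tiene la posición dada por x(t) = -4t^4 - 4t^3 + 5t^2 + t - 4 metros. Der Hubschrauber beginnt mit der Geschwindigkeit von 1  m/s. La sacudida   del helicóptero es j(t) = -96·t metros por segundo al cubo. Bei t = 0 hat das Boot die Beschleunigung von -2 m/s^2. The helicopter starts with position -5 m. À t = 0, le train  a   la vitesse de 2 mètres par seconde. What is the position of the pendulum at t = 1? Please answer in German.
Wir haben die Position x(t) = -4·t^4 - 4·t^3 + 5·t^2 + t - 4. Durch Einsetzen von t = 1: x(1) = -6.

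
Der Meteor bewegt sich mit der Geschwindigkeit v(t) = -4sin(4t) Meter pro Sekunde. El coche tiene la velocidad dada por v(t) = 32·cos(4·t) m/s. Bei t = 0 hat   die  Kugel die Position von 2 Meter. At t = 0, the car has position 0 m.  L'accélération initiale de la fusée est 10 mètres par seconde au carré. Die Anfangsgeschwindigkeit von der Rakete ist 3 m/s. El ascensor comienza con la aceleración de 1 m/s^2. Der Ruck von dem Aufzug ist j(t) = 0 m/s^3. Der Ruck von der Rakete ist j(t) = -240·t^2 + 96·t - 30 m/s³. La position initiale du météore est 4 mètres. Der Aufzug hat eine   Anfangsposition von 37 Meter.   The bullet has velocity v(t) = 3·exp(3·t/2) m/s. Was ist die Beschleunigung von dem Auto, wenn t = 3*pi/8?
Wir müssen unsere Gleichung für die Geschwindigkeit v(t) = 32·cos(4·t) 1-mal ableiten. Mit d/dt von v(t) finden wir a(t) = -128·sin(4·t). Aus der Gleichung für die Beschleunigung a(t) = -128·sin(4·t), setzen wir t = 3*pi/8 ein und erhalten a = 128.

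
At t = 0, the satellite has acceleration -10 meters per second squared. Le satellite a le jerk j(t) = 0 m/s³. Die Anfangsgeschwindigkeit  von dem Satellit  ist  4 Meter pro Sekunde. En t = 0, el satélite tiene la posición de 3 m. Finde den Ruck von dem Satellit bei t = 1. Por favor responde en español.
Usando j(t) = 0 y sustituyendo t = 1, encontramos j = 0.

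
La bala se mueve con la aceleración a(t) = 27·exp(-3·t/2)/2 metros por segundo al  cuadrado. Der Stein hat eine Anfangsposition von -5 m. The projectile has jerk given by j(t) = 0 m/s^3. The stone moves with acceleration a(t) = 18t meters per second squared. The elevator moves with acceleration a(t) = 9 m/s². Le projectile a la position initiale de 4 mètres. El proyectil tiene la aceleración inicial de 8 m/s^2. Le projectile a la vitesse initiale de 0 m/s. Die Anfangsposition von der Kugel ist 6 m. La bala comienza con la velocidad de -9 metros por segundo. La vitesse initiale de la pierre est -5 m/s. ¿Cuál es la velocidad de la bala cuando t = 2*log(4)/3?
Para resolver esto, necesitamos tomar 1 antiderivada de nuestra ecuación de la aceleración a(t) = 27·exp(-3·t/2)/2. Tomando ∫a(t)dt y aplicando v(0) = -9, encontramos v(t) = -9·exp(-3·t/2). De la ecuación de la velocidad v(t) = -9·exp(-3·t/2), sustituimos t = 2*log(4)/3 para obtener v = -9/4.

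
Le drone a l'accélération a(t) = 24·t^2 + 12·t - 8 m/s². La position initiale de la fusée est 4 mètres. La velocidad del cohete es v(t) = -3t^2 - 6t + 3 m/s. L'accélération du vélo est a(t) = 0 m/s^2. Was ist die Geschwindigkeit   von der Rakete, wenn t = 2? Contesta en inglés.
We have velocity v(t) = -3·t^2 - 6·t + 3. Substituting t = 2: v(2) = -21.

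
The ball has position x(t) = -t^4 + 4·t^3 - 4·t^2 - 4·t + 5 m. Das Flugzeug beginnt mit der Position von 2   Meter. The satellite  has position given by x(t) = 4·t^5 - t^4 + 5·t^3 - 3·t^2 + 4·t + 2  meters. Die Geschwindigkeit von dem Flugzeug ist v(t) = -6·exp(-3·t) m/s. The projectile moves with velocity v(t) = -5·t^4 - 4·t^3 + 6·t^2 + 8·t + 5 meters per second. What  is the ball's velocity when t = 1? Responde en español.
Partiendo de la posición x(t) = -t^4 + 4·t^3 - 4·t^2 - 4·t + 5, tomamos 1 derivada. Tomando d/dt de x(t), encontramos v(t) = -4·t^3 + 12·t^2 - 8·t - 4. Tenemos la velocidad v(t) = -4·t^3 + 12·t^2 - 8·t - 4. Sustituyendo t = 1: v(1) = -4.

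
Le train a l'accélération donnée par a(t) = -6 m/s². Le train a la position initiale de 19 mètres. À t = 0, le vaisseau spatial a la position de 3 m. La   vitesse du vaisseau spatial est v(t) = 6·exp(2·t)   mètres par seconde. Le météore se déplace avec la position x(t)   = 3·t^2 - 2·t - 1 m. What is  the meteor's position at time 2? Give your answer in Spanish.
Tenemos la posición x(t) = 3·t^2 - 2·t - 1. Sustituyendo t = 2: x(2) = 7.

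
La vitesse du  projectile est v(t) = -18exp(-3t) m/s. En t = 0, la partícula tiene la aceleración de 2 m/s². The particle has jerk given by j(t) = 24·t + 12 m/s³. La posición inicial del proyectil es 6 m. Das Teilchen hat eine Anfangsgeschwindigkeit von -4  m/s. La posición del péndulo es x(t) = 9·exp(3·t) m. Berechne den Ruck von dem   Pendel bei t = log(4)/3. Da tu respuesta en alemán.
Um dies zu lösen, müssen wir 3 Ableitungen unserer Gleichung für die Position x(t) = 9·exp(3·t) nehmen. Durch Ableiten von der Position erhalten wir die Geschwindigkeit: v(t) = 27·exp(3·t). Die Ableitung von der Geschwindigkeit ergibt die Beschleunigung: a(t) = 81·exp(3·t). Mit d/dt von a(t) finden wir j(t) = 243·exp(3·t). Mit j(t) = 243·exp(3·t) und Einsetzen von t = log(4)/3, finden wir j = 972.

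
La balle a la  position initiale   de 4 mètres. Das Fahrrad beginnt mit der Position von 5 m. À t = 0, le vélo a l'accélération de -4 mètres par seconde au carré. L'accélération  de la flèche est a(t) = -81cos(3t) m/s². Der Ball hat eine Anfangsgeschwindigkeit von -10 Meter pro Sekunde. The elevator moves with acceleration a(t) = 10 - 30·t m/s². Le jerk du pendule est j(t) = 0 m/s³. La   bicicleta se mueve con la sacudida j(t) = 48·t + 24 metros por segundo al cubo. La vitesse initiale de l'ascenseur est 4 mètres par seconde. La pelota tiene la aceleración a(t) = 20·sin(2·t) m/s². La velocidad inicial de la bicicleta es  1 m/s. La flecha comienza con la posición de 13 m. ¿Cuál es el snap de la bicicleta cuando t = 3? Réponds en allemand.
Ausgehend von dem Ruck j(t) = 48·t + 24, nehmen wir 1 Ableitung. Die Ableitung von dem Ruck ergibt den Snap: s(t) = 48. Mit s(t) = 48 und Einsetzen von t = 3, finden wir s = 48.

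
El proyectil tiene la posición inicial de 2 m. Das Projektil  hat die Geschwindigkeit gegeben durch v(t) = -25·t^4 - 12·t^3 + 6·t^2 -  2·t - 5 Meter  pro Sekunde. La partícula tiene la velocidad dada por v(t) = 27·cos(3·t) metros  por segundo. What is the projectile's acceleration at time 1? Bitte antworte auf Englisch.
Starting from velocity v(t) = -25·t^4 - 12·t^3 + 6·t^2 - 2·t - 5, we take 1 derivative. Taking d/dt of v(t), we find a(t) = -100·t^3 - 36·t^2 + 12·t - 2. From the given acceleration equation a(t) = -100·t^3 - 36·t^2 + 12·t - 2, we substitute t = 1 to get a = -126.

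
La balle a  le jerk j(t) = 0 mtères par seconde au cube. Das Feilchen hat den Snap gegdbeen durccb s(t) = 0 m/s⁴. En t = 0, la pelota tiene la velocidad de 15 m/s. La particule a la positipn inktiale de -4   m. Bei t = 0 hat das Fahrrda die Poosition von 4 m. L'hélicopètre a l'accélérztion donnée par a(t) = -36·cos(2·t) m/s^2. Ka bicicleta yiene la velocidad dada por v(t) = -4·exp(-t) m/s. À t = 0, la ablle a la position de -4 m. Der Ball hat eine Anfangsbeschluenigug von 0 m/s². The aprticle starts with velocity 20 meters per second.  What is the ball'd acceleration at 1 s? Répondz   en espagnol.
Necesitamos integrar nuestra ecuación de la sacudida j(t) = 0 1 vez. La antiderivada de la sacudida, con a(0) = 0, da la aceleración: a(t) = 0. Tenemos la aceleración a(t) = 0. Sustituyendo t = 1: a(1) = 0.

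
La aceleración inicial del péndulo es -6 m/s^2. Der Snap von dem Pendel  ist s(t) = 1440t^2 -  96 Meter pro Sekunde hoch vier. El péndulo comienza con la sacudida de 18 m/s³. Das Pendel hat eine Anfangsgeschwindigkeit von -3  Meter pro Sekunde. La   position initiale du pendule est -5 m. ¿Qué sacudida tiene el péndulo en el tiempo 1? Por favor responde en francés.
En partant du snap s(t) = 1440·t^2 - 96, nous prenons 1 primitive. L'intégrale du snap, avec j(0) = 18, donne le jerk: j(t) = 480·t^3 - 96·t + 18. Nous avons le jerk j(t) = 480·t^3 - 96·t + 18. En substituant t = 1: j(1) = 402.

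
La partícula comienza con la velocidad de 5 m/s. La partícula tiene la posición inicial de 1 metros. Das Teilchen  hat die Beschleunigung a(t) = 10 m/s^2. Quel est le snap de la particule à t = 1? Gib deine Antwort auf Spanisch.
Partiendo de la aceleración a(t) = 10, tomamos 2 derivadas. La derivada de la aceleración da la sacudida: j(t) = 0. Tomando d/dt de j(t), encontramos s(t) = 0. Tenemos el snap s(t) = 0. Sustituyendo t = 1: s(1) = 0.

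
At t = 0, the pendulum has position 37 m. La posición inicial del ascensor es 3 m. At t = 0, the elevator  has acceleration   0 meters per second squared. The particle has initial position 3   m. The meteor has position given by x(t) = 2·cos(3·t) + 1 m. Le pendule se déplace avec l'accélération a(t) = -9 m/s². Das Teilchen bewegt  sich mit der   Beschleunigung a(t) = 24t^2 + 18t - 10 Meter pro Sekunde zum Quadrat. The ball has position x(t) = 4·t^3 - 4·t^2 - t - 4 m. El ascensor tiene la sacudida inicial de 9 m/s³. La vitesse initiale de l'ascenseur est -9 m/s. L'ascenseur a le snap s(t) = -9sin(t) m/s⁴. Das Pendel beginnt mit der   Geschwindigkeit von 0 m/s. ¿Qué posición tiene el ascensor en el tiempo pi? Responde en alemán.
Um dies zu lösen, müssen wir 4 Stammfunktionen unserer Gleichung für den Snap s(t) = -9·sin(t) finden. Das Integral von dem Snap, mit j(0) = 9, ergibt den Ruck: j(t) = 9·cos(t). Die Stammfunktion von dem Ruck ist die Beschleunigung. Mit a(0) = 0 erhalten wir a(t) = 9·sin(t). Die Stammfunktion von der Beschleunigung ist die Geschwindigkeit. Mit v(0) = -9 erhalten wir v(t) = -9·cos(t). Das Integral von der Geschwindigkeit ist die Position. Mit x(0) = 3 erhalten wir x(t) = 3 - 9·sin(t). Wir haben die Position x(t) = 3 - 9·sin(t). Durch Einsetzen von t = pi: x(pi) = 3.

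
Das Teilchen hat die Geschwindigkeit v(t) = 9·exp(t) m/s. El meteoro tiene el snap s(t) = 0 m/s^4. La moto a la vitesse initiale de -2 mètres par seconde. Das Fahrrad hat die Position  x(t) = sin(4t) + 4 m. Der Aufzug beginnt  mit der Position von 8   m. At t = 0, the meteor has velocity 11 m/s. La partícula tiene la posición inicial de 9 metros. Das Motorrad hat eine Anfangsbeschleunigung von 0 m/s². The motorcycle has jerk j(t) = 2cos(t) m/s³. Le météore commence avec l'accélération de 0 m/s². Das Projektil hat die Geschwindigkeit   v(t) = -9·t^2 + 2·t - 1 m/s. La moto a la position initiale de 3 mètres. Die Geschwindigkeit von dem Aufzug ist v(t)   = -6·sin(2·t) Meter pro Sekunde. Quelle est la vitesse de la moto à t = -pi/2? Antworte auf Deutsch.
Wir müssen unsere Gleichung für den Ruck j(t) = 2·cos(t) 2-mal integrieren. Mit ∫j(t)dt und Anwendung von a(0) = 0, finden wir a(t) = 2·sin(t). Mit ∫a(t)dt und Anwendung von v(0) = -2, finden wir v(t) = -2·cos(t). Mit v(t) = -2·cos(t) und Einsetzen von t = -pi/2, finden wir v = 0.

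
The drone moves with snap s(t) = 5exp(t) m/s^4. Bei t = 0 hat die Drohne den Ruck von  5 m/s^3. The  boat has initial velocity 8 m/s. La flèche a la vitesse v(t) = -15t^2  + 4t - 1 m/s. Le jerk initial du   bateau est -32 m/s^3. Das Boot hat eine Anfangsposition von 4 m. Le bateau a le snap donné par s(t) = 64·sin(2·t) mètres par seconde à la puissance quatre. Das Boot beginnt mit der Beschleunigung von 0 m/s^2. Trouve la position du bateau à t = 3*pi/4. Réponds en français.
Nous devons intégrer notre équation du snap s(t) = 64·sin(2·t) 4 fois. En intégrant le snap et en utilisant la condition initiale j(0) = -32, nous obtenons j(t) = -32·cos(2·t). L'intégrale du jerk, avec a(0) = 0, donne l'accélération: a(t) = -16·sin(2·t). En prenant ∫a(t)dt et en appliquant v(0) = 8, nous trouvons v(t) = 8·cos(2·t). L'intégrale de la vitesse, avec x(0) = 4, donne la position: x(t) = 4·sin(2·t) + 4. En utilisant x(t) = 4·sin(2·t) + 4 et en substituant t = 3*pi/4, nous trouvons x = 0.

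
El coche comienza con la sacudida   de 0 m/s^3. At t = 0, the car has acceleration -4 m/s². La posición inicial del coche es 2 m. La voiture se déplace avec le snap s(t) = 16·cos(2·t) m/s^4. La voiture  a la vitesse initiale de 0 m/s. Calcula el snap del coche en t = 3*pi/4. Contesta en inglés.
From the given snap equation s(t) = 16·cos(2·t), we substitute t = 3*pi/4 to get s = 0.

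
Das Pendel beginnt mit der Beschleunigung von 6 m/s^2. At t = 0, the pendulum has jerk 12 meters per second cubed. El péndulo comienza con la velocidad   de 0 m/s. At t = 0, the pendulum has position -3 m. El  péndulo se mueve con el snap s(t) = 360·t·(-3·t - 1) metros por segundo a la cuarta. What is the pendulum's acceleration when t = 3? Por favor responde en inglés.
To find the answer, we compute 2 integrals of s(t) = 360·t·(-3·t - 1). Finding the integral of s(t) and using j(0) = 12: j(t) = -360·t^3 - 180·t^2 + 12. Finding the antiderivative of j(t) and using a(0) = 6: a(t) = -90·t^4 - 60·t^3 + 12·t + 6. From the given acceleration equation a(t) = -90·t^4 - 60·t^3 + 12·t + 6, we substitute t = 3 to get a = -8868.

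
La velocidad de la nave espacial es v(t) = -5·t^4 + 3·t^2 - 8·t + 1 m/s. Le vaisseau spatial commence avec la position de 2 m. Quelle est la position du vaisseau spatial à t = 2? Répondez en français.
Pour résoudre ceci, nous devons prendre 1 primitive de notre équation de la vitesse v(t) = -5·t^4 + 3·t^2 - 8·t + 1. La primitive de la vitesse est la position. En utilisant x(0) = 2, nous obtenons x(t) = -t^5 + t^3 - 4·t^2 + t + 2. De l'équation de la position x(t) = -t^5 + t^3 - 4·t^2 + t + 2, nous substituons t = 2 pour obtenir x = -36.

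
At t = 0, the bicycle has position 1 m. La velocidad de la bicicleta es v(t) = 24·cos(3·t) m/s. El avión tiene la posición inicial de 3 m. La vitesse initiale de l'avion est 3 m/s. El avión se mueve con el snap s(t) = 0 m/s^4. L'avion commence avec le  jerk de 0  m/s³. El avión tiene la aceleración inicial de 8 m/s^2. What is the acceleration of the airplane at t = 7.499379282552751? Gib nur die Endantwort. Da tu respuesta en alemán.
Bei t = 7.499379282552751, a = 8.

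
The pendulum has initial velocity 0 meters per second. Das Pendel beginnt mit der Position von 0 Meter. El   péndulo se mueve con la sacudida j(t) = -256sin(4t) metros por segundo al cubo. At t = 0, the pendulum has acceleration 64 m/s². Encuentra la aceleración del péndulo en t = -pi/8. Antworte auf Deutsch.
Um dies zu lösen, müssen wir 1 Stammfunktion unserer Gleichung für den Ruck j(t) = -256·sin(4·t) finden. Die Stammfunktion von dem Ruck, mit a(0) = 64, ergibt die Beschleunigung: a(t) = 64·cos(4·t). Mit a(t) = 64·cos(4·t) und Einsetzen von t = -pi/8, finden wir a = 0.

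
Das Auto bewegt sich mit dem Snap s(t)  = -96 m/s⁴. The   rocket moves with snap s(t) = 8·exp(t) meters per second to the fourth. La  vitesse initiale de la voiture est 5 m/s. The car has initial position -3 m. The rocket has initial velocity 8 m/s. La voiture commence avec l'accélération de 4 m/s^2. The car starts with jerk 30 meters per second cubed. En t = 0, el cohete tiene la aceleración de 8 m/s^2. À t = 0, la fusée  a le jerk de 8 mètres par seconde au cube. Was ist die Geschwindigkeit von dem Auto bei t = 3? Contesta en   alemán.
Wir müssen unsere Gleichung für den Snap s(t) = -96 3-mal integrieren. Mit ∫s(t)dt und Anwendung von j(0) = 30, finden wir j(t) = 30 - 96·t. Das Integral von dem Ruck ist die Beschleunigung. Mit a(0) = 4 erhalten wir a(t) = -48·t^2 + 30·t + 4. Durch Integration von der Beschleunigung und Verwendung der Anfangsbedingung v(0) = 5, erhalten wir v(t) = -16·t^3 + 15·t^2 + 4·t + 5. Aus der Gleichung für die Geschwindigkeit v(t) = -16·t^3 + 15·t^2 + 4·t + 5, setzen wir t = 3 ein und erhalten v = -280.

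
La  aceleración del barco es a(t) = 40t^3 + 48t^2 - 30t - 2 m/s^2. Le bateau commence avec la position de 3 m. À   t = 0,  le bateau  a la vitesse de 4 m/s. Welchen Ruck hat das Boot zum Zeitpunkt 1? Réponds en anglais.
We must differentiate our acceleration equation a(t) = 40·t^3 + 48·t^2 - 30·t - 2 1 time. Taking d/dt of a(t), we find j(t) = 120·t^2 + 96·t - 30. We have jerk j(t) = 120·t^2 + 96·t - 30. Substituting t = 1: j(1) = 186.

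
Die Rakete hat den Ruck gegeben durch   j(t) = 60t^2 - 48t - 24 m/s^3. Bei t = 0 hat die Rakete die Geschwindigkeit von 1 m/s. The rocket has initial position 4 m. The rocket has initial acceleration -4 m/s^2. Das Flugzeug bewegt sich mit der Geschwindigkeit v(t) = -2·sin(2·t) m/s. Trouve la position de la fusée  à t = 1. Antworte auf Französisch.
Pour résoudre ceci, nous devons prendre 3 intégrales de notre équation du jerk j(t) = 60·t^2 - 48·t - 24. La primitive du jerk, avec a(0) = -4, donne l'accélération: a(t) = 20·t^3 - 24·t^2 - 24·t - 4. La primitive de l'accélération est la vitesse. En utilisant v(0) = 1, nous obtenons v(t) = 5·t^4 - 8·t^3 - 12·t^2 - 4·t + 1. En intégrant la vitesse et en utilisant la condition initiale x(0) = 4, nous obtenons x(t) = t^5 - 2·t^4 - 4·t^3 - 2·t^2 + t + 4. Nous avons la position x(t) = t^5 - 2·t^4 - 4·t^3 - 2·t^2 + t + 4. En substituant t = 1: x(1) = -2.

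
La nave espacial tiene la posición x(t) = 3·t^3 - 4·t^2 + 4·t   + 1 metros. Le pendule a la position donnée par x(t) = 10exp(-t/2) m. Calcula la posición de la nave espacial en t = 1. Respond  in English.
From the given position equation x(t) = 3·t^3 - 4·t^2 + 4·t + 1, we substitute t = 1 to get x = 4.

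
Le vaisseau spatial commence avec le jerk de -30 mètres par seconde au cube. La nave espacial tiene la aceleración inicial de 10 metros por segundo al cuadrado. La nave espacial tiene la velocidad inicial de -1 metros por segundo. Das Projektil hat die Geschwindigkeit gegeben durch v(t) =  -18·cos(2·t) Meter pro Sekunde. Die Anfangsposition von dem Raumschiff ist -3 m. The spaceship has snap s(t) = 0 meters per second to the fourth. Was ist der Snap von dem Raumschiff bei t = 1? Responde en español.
Tenemos el snap s(t) = 0. Sustituyendo t = 1: s(1) = 0.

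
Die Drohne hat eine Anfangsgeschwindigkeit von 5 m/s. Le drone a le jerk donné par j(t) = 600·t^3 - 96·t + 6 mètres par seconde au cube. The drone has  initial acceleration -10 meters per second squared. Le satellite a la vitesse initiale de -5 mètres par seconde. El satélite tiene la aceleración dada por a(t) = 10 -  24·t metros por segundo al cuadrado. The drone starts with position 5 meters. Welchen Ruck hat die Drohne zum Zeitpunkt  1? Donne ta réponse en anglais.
From the given jerk equation j(t) = 600·t^3 - 96·t + 6, we substitute t = 1 to get j = 510.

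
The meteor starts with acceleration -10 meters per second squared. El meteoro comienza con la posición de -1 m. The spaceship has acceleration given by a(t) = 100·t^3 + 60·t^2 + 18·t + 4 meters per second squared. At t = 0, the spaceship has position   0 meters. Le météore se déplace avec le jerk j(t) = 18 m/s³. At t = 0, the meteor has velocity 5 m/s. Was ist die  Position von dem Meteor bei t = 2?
Ausgehend von dem Ruck j(t) = 18, nehmen wir 3 Stammfunktionen. Die Stammfunktion von dem Ruck ist die Beschleunigung. Mit a(0) = -10 erhalten wir a(t) = 18·t - 10. Mit ∫a(t)dt und Anwendung von v(0) = 5, finden wir v(t) = 9·t^2 - 10·t + 5. Durch Integration von der Geschwindigkeit und Verwendung der Anfangsbedingung x(0) = -1, erhalten wir x(t) = 3·t^3 - 5·t^2 + 5·t - 1. Mit x(t) = 3·t^3 - 5·t^2 + 5·t - 1 und Einsetzen von t = 2, finden wir x = 13.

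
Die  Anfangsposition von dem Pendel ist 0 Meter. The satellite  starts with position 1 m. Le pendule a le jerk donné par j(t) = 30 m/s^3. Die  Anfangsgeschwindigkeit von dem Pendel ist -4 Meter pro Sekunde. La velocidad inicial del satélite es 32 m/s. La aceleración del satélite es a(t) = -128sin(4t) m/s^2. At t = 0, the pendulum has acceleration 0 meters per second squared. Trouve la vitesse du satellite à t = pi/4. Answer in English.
Starting from acceleration a(t) = -128·sin(4·t), we take 1 integral. Finding the integral of a(t) and using v(0) = 32: v(t) = 32·cos(4·t). Using v(t) = 32·cos(4·t) and substituting t = pi/4, we find v = -32.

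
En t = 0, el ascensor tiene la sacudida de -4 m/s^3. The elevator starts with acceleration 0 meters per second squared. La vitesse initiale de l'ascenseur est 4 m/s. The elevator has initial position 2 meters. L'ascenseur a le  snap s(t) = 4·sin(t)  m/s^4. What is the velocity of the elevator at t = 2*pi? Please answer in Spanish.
Para resolver esto, necesitamos tomar 3 integrales de nuestra ecuación del snap s(t) = 4·sin(t). La integral del snap es la sacudida. Usando j(0) = -4, obtenemos j(t) = -4·cos(t). La antiderivada de la sacudida, con a(0) = 0, da la aceleración: a(t) = -4·sin(t). La integral de la aceleración, con v(0) = 4, da la velocidad: v(t) = 4·cos(t). De la ecuación de la velocidad v(t) = 4·cos(t), sustituimos t = 2*pi para obtener v = 4.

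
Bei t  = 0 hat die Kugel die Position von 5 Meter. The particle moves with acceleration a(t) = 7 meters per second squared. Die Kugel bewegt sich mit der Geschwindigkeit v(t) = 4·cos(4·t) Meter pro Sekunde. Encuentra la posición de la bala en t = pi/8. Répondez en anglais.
Starting from velocity v(t) = 4·cos(4·t), we take 1 antiderivative. The integral of velocity, with x(0) = 5, gives position: x(t) = sin(4·t) + 5. From the given position equation x(t) = sin(4·t) + 5, we substitute t = pi/8 to get x = 6.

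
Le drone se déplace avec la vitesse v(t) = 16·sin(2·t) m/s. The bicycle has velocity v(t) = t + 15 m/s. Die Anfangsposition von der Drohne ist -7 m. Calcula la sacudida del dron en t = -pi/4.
Partiendo de la velocidad v(t) = 16·sin(2·t), tomamos 2 derivadas. La derivada de la velocidad da la aceleración: a(t) = 32·cos(2·t). La derivada de la aceleración da la sacudida: j(t) = -64·sin(2·t). Tenemos la sacudida j(t) = -64·sin(2·t). Sustituyendo t = -pi/4: j(-pi/4) = 64.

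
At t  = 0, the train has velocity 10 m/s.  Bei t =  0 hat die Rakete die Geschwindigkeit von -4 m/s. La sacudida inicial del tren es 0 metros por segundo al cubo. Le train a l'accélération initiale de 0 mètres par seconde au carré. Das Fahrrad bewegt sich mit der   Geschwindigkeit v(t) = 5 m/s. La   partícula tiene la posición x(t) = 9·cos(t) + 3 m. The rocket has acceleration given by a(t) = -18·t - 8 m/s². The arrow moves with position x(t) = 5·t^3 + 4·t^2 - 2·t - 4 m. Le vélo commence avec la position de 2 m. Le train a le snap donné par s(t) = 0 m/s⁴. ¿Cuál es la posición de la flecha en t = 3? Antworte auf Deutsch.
Wir haben die Position x(t) = 5·t^3 + 4·t^2 - 2·t - 4. Durch Einsetzen von t = 3: x(3) = 161.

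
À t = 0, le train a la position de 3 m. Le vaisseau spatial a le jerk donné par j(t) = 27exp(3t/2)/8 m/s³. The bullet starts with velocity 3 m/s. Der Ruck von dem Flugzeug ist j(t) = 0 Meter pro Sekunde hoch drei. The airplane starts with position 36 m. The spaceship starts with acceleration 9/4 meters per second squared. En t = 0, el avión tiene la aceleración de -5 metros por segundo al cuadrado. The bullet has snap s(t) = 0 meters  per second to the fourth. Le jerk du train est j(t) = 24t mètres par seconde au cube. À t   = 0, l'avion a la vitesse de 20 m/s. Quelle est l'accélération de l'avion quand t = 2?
Nous devons trouver la primitive de notre équation du jerk j(t) = 0 1 fois. En intégrant le jerk et en utilisant la condition initiale a(0) = -5, nous obtenons a(t) = -5. De l'équation de l'accélération a(t) = -5, nous substituons t = 2 pour obtenir a = -5.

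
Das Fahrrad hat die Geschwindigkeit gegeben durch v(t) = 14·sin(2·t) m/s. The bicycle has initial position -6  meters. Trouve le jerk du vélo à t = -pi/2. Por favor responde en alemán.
Wir müssen unsere Gleichung für die Geschwindigkeit v(t) = 14·sin(2·t) 2-mal ableiten. Mit d/dt von v(t) finden wir a(t) = 28·cos(2·t). Mit d/dt von a(t) finden wir j(t) = -56·sin(2·t). Aus der Gleichung für den Ruck j(t) = -56·sin(2·t), setzen wir t = -pi/2 ein und erhalten j = 0.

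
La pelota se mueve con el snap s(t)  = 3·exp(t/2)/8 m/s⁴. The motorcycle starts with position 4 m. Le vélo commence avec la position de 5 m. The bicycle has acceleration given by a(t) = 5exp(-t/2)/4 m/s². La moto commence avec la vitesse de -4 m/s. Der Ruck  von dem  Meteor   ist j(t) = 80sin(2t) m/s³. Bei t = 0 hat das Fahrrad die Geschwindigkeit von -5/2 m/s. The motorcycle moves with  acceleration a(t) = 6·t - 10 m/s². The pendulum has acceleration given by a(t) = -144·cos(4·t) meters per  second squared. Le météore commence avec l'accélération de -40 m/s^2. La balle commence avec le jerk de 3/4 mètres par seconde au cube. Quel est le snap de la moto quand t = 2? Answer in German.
Wir müssen unsere Gleichung für die Beschleunigung a(t) = 6·t - 10 2-mal ableiten. Durch Ableiten von der Beschleunigung erhalten wir den Ruck: j(t) = 6. Durch Ableiten von dem Ruck erhalten wir den Snap: s(t) = 0. Wir haben den Snap s(t) = 0. Durch Einsetzen von t = 2: s(2) = 0.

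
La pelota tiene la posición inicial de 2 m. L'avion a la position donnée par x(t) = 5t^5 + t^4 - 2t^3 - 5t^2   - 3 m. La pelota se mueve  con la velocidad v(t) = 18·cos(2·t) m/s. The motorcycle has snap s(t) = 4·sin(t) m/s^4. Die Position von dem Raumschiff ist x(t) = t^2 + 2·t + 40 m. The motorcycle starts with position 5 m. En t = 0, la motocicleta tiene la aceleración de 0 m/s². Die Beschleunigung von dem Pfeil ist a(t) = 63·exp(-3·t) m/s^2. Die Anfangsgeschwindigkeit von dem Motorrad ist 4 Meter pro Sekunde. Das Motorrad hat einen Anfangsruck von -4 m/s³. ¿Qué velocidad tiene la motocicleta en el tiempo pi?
Partiendo del snap s(t) = 4·sin(t), tomamos 3 antiderivadas. La integral del snap, con j(0) = -4, da la sacudida: j(t) = -4·cos(t). La integral de la sacudida es la aceleración. Usando a(0) = 0, obtenemos a(t) = -4·sin(t). Integrando la aceleración y usando la condición inicial v(0) = 4, obtenemos v(t) = 4·cos(t). Usando v(t) = 4·cos(t) y sustituyendo t = pi, encontramos v = -4.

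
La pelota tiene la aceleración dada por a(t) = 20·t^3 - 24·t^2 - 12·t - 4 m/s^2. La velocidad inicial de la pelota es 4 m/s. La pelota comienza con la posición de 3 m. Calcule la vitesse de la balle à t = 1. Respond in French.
Pour résoudre ceci, nous devons prendre 1 intégrale de notre équation de l'accélération a(t) = 20·t^3 - 24·t^2 - 12·t - 4. L'intégrale de l'accélération, avec v(0) = 4, donne la vitesse: v(t) = 5·t^4 - 8·t^3 - 6·t^2 - 4·t + 4. En utilisant v(t) = 5·t^4 - 8·t^3 - 6·t^2 - 4·t + 4 et en substituant t = 1, nous trouvons v = -9.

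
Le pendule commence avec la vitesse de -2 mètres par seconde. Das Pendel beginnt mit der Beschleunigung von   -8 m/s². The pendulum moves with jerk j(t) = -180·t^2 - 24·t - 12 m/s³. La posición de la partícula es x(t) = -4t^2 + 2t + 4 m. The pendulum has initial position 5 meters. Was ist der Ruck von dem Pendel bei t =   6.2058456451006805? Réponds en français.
De l'équation du jerk j(t) = -180·t^2 - 24·t - 12, nous substituons t = 6.2058456451006805 pour obtenir j = -7093.19392622913.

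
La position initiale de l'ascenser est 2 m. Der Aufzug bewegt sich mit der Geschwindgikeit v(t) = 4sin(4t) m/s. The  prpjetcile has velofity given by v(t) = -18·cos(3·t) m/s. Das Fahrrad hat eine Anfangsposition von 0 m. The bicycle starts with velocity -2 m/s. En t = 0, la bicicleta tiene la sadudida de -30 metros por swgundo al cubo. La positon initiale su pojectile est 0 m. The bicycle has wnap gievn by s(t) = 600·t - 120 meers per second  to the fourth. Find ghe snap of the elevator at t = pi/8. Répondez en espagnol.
Para resolver esto, necesitamos tomar 3 derivadas de nuestra ecuación de la velocidad v(t) = 4·sin(4·t). Tomando d/dt de v(t), encontramos a(t) = 16·cos(4·t). Tomando d/dt de a(t), encontramos j(t) = -64·sin(4·t). Tomando d/dt de j(t), encontramos s(t) = -256·cos(4·t). Tenemos el snap s(t) = -256·cos(4·t). Sustituyendo t = pi/8: s(pi/8) = 0.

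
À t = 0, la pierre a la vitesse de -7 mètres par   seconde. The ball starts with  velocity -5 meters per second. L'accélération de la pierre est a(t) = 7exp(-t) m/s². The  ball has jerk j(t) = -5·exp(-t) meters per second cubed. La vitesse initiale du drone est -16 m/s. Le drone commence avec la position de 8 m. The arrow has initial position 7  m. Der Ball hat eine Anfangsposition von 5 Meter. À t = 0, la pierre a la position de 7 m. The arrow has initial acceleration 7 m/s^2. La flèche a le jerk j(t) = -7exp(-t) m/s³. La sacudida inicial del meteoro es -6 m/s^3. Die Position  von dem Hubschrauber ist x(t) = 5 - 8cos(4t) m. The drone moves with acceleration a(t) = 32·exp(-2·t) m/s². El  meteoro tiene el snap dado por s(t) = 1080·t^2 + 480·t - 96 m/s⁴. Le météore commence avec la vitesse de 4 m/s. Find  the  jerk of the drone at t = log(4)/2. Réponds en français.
Nous devons dériver notre équation de l'accélération a(t) = 32·exp(-2·t) 1 fois. En prenant d/dt de a(t), nous trouvons j(t) = -64·exp(-2·t). En utilisant j(t) = -64·exp(-2·t) et en substituant t = log(4)/2, nous trouvons j = -16.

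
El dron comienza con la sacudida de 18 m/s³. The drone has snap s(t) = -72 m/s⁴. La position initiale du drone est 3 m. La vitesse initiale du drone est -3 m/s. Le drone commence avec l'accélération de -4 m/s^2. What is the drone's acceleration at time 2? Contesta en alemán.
Wir müssen unsere Gleichung für den Snap s(t) = -72 2-mal integrieren. Das Integral von dem Snap, mit j(0) = 18, ergibt den Ruck: j(t) = 18 - 72·t. Durch Integration von dem Ruck und Verwendung der Anfangsbedingung a(0) = -4, erhalten wir a(t) = -36·t^2 + 18·t - 4. Mit a(t) = -36·t^2 + 18·t - 4 und Einsetzen von t = 2, finden wir a = -112.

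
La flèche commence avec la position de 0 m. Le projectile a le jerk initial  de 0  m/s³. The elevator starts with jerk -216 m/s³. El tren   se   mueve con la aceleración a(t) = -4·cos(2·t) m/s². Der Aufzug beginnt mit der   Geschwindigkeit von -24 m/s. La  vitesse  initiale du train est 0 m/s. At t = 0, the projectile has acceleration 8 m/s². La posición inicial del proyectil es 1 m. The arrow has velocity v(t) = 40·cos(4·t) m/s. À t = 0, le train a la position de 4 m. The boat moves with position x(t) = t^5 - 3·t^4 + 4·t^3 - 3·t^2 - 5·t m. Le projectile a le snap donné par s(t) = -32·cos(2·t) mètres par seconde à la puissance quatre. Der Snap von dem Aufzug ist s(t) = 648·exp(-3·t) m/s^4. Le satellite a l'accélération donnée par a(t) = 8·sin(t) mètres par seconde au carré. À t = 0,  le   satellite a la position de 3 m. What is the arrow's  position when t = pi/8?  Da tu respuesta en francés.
Pour résoudre ceci, nous devons prendre 1 intégrale de notre équation de la vitesse v(t) = 40·cos(4·t). En intégrant la vitesse et en utilisant la condition initiale x(0) = 0, nous obtenons x(t) = 10·sin(4·t). En utilisant x(t) = 10·sin(4·t) et en substituant t = pi/8, nous trouvons x = 10.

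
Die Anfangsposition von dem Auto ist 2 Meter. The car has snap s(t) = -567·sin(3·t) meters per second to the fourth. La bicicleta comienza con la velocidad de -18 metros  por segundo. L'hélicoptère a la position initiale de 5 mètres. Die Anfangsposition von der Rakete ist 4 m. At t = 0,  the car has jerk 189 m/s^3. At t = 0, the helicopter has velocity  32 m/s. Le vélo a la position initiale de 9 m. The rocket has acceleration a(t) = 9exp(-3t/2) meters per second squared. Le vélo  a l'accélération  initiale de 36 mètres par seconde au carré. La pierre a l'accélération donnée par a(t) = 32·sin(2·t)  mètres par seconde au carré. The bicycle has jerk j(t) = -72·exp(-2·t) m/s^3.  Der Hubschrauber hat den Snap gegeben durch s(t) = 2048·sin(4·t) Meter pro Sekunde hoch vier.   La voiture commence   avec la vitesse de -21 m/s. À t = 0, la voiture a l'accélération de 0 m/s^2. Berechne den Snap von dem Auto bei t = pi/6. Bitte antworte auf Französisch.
Nous avons le snap s(t) = -567·sin(3·t). En substituant t = pi/6: s(pi/6) = -567.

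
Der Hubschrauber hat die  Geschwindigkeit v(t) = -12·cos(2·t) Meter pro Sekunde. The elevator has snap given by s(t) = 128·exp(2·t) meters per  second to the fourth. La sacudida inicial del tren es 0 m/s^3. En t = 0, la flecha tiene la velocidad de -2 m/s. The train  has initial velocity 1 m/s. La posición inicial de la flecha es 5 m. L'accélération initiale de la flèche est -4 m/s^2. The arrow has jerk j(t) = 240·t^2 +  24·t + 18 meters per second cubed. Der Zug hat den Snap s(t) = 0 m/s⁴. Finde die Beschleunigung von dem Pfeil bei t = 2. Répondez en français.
Pour résoudre ceci, nous devons prendre 1 primitive de notre équation du jerk j(t) = 240·t^2 + 24·t + 18. En prenant ∫j(t)dt et en appliquant a(0) = -4, nous trouvons a(t) = 80·t^3 + 12·t^2 + 18·t - 4. Nous avons l'accélération a(t) = 80·t^3 + 12·t^2 + 18·t - 4. En substituant t = 2: a(2) = 720.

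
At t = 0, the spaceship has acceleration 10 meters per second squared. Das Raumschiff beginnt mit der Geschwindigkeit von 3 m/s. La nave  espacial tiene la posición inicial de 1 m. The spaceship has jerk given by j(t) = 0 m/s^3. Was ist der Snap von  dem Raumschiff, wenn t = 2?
Wir müssen unsere Gleichung für den Ruck j(t) = 0 1-mal ableiten. Die Ableitung von dem Ruck ergibt den Snap: s(t) = 0. Aus der Gleichung für den Snap s(t) = 0, setzen wir t = 2 ein und erhalten s = 0.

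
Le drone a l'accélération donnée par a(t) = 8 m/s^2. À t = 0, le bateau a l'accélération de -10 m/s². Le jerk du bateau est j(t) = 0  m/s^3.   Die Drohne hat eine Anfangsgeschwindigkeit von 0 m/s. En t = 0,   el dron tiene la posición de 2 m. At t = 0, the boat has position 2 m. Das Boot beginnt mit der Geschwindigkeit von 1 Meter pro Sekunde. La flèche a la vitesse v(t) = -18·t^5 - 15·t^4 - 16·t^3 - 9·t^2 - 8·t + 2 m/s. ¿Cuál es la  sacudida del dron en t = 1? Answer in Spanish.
Para resolver esto, necesitamos tomar 1 derivada de nuestra ecuación de la aceleración a(t) = 8. Derivando la aceleración, obtenemos la sacudida: j(t) = 0. De la ecuación de la sacudida j(t) = 0, sustituimos t = 1 para obtener j = 0.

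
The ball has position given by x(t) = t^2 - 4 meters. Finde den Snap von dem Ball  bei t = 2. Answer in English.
We must differentiate our position equation x(t) = t^2 - 4 4 times. The derivative of position gives velocity: v(t) = 2·t. The derivative of velocity gives acceleration: a(t) = 2. The derivative of acceleration gives jerk: j(t) = 0. Taking d/dt of j(t), we find s(t) = 0. We have snap s(t) = 0. Substituting t = 2: s(2) = 0.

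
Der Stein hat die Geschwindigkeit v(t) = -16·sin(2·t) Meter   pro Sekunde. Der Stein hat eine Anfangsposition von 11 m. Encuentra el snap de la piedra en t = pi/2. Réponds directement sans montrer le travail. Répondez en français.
s(pi/2) = -128.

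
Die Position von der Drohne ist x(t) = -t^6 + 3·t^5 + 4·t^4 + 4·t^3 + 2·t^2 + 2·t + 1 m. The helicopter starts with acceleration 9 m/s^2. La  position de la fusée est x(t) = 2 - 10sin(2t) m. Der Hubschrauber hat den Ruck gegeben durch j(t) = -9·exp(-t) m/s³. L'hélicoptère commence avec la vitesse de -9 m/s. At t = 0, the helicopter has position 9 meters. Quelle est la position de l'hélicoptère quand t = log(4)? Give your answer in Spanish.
Debemos encontrar la antiderivada de nuestra ecuación de la sacudida j(t) = -9·exp(-t) 3 veces. Tomando ∫j(t)dt y aplicando a(0) = 9, encontramos a(t) = 9·exp(-t). Integrando la aceleración y usando la condición inicial v(0) = -9, obtenemos v(t) = -9·exp(-t). La integral de la velocidad, con x(0) = 9, da la posición: x(t) = 9·exp(-t). Tenemos la posición x(t) = 9·exp(-t). Sustituyendo t = log(4): x(log(4)) = 9/4.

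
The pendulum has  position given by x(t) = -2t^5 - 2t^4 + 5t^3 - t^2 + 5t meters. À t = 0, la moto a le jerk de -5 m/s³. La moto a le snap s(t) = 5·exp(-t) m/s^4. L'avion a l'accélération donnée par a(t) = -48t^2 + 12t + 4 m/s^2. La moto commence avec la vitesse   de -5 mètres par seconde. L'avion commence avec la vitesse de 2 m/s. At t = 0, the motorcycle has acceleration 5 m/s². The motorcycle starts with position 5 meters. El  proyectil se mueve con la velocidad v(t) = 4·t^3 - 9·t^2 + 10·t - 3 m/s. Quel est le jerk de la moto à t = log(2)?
En partant du snap s(t) = 5·exp(-t), nous prenons 1 intégrale. La primitive du snap est le jerk. En utilisant j(0) = -5, nous obtenons j(t) = -5·exp(-t). Nous avons le jerk j(t) = -5·exp(-t). En substituant t = log(2): j(log(2)) = -5/2.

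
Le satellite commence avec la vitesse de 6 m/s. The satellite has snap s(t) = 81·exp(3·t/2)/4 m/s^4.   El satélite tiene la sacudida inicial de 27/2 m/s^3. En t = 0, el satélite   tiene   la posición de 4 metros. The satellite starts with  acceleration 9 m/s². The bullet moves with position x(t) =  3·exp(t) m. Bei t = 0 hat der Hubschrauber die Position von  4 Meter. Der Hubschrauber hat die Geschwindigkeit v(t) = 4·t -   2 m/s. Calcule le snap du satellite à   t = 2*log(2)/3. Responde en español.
Usando s(t) = 81·exp(3·t/2)/4 y sustituyendo t = 2*log(2)/3, encontramos s = 81/2.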